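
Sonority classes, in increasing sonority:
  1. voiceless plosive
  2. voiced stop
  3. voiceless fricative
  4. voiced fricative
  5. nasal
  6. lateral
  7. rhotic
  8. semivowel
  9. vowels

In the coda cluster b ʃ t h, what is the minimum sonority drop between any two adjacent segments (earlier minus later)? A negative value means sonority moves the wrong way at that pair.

-2

/b/: voiced stop = 2.
/ʃ/: voiceless fricative = 3.
/t/: voiceless plosive = 1.
/h/: voiceless fricative = 3.
/b/→/ʃ/: change -1.
/ʃ/→/t/: change +2.
/t/→/h/: change -2.
Minimum = -2.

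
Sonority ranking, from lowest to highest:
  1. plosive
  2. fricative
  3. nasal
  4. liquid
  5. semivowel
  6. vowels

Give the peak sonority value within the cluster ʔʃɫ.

/ʔ/ — plosive, sonority 1.
/ʃ/ — fricative, sonority 2.
/ɫ/ — liquid, sonority 4.
The maximum is 4.

4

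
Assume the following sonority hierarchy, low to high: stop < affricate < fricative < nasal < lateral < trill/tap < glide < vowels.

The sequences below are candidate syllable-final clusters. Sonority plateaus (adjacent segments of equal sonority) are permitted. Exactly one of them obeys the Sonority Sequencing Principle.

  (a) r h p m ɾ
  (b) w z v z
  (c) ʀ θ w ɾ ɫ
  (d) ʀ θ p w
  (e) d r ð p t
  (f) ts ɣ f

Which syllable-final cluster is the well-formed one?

b

(a) r h p m ɾ: profile 6-3-1-4-6 — violates.
(b) w z v z: profile 7-3-3-3 — obeys.
(c) ʀ θ w ɾ ɫ: profile 6-3-7-6-5 — violates.
(d) ʀ θ p w: profile 6-3-1-7 — violates.
(e) d r ð p t: profile 1-6-3-1-1 — violates.
(f) ts ɣ f: profile 2-3-3 — violates.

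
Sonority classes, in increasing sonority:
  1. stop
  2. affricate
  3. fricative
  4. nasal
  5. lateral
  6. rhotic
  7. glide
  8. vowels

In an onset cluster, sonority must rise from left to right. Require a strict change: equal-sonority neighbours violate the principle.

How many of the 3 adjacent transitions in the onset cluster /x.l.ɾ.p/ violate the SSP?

1

/x/ is a fricative (sonority 3).
/l/ is a lateral (sonority 5).
/ɾ/ is a rhotic (sonority 6).
/p/ is a stop (sonority 1).
/x/→/l/: 3→5 (rises) — ok.
/l/→/ɾ/: 5→6 (rises) — ok.
/ɾ/→/p/: 6→1 (does not rise) — violation.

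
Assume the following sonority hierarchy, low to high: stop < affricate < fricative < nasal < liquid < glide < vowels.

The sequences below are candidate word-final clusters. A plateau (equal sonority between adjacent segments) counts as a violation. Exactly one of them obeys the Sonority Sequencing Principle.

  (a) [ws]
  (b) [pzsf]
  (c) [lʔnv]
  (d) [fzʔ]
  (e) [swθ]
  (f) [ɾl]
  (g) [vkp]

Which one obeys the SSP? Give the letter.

(a) 6-3 → obeys
(b) 1-3-3-3 → violates
(c) 5-1-4-3 → violates
(d) 3-3-1 → violates
(e) 3-6-3 → violates
(f) 5-5 → violates
(g) 3-1-1 → violates

a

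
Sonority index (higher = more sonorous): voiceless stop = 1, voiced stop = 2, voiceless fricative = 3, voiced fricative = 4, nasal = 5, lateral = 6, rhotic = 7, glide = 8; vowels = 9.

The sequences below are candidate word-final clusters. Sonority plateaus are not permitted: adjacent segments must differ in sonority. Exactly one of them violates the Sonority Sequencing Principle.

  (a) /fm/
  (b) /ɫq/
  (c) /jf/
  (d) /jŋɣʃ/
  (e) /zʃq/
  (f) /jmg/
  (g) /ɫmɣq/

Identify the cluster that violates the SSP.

a

(a) 3-5 → violates
(b) 6-1 → obeys
(c) 8-3 → obeys
(d) 8-5-4-3 → obeys
(e) 4-3-1 → obeys
(f) 8-5-2 → obeys
(g) 6-5-4-1 → obeys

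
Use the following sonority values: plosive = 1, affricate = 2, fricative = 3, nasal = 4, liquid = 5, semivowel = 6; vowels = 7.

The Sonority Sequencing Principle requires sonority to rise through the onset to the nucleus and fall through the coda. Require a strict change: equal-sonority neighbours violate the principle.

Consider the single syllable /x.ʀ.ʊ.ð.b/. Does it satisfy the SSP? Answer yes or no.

Onset: /x/ is a fricative (sonority 3), /ʀ/ is a liquid (sonority 5); then the nucleus /ʊ/ (sonority 7).
Onset profile 3-5-7 — rises to the nucleus.
Coda: /ð/ is a fricative (sonority 3), /b/ is a plosive (sonority 1).
Coda profile 7-3-1 — falls from the nucleus.

yes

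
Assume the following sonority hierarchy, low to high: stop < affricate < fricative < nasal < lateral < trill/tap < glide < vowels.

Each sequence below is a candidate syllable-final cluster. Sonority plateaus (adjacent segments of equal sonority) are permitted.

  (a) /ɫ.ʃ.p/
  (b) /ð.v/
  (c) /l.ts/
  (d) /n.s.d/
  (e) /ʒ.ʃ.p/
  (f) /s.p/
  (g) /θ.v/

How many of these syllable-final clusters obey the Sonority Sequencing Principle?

7

(a) 5-3-1 → obeys
(b) 3-3 → obeys
(c) 5-2 → obeys
(d) 4-3-1 → obeys
(e) 3-3-1 → obeys
(f) 3-1 → obeys
(g) 3-3 → obeys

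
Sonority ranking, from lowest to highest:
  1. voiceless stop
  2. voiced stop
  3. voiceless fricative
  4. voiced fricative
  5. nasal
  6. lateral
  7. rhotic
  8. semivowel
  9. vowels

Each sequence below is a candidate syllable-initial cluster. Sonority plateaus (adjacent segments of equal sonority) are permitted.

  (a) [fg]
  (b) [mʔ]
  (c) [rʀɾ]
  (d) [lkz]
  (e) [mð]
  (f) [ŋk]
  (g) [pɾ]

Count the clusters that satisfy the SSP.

2

(a) [fg]: profile 3-2 — violates.
(b) [mʔ]: profile 5-1 — violates.
(c) [rʀɾ]: profile 7-7-7 — obeys.
(d) [lkz]: profile 6-1-4 — violates.
(e) [mð]: profile 5-4 — violates.
(f) [ŋk]: profile 5-1 — violates.
(g) [pɾ]: profile 1-7 — obeys.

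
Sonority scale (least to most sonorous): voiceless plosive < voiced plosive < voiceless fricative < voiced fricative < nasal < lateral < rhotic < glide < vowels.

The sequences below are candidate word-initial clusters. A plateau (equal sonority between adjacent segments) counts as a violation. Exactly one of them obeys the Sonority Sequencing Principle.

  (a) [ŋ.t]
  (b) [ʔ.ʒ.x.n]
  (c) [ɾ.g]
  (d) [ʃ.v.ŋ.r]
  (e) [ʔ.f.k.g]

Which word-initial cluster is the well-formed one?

(a) sonority 5-1: ill-formed.
(b) sonority 1-4-3-5: ill-formed.
(c) sonority 7-2: ill-formed.
(d) sonority 3-4-5-7: well-formed.
(e) sonority 1-3-1-2: ill-formed.

d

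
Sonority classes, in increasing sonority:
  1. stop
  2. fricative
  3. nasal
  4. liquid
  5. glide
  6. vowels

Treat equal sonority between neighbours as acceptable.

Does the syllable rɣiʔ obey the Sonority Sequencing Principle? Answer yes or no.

Onset: /r/ is a liquid (sonority 4), /ɣ/ is a fricative (sonority 2); then the nucleus /i/ (sonority 6).
Onset profile 4-2-6 — does not rise throughout.
Coda: /ʔ/ is a stop (sonority 1).
Coda profile 6-1 — falls from the nucleus.

no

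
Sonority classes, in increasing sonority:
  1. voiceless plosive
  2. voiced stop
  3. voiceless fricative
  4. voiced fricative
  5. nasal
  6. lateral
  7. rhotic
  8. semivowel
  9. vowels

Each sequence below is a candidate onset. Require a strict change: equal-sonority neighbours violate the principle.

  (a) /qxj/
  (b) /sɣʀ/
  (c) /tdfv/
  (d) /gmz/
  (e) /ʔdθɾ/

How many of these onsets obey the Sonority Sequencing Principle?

4

(a) 1-3-8 → obeys
(b) 3-4-7 → obeys
(c) 1-2-3-4 → obeys
(d) 2-5-4 → violates
(e) 1-2-3-7 → obeys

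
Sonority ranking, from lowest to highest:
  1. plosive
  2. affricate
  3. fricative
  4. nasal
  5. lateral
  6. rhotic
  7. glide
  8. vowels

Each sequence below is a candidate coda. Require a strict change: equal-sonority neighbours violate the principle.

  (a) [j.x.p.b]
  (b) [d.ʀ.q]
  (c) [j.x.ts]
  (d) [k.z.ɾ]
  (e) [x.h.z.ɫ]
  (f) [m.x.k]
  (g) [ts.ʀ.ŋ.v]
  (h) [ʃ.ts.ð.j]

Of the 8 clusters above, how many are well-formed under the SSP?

(a) 7-3-1-1 → violates
(b) 1-6-1 → violates
(c) 7-3-2 → obeys
(d) 1-3-6 → violates
(e) 3-3-3-5 → violates
(f) 4-3-1 → obeys
(g) 2-6-4-3 → violates
(h) 3-2-3-7 → violates

2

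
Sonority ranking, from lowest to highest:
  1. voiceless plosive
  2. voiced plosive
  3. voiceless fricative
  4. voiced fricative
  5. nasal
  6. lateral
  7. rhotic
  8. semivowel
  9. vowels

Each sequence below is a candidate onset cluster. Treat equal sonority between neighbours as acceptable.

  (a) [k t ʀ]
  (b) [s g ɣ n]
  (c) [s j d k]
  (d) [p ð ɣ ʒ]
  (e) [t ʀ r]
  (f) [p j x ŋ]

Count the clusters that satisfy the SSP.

3

(a) 1-1-7 → obeys
(b) 3-2-4-5 → violates
(c) 3-8-2-1 → violates
(d) 1-4-4-4 → obeys
(e) 1-7-7 → obeys
(f) 1-8-3-5 → violates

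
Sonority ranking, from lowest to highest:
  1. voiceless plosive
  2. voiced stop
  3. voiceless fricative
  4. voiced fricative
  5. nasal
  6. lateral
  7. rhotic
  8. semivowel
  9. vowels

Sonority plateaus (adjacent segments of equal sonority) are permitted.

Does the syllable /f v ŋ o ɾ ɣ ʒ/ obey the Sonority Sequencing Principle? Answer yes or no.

yes

Onset: /f/ is a voiceless fricative (sonority 3), /v/ is a voiced fricative (sonority 4), /ŋ/ is a nasal (sonority 5); then the nucleus /o/ (sonority 9).
Onset profile 3-4-5-9 — rises to the nucleus.
Coda: /ɾ/ is a rhotic (sonority 7), /ɣ/ is a voiced fricative (sonority 4), /ʒ/ is a voiced fricative (sonority 4).
Coda profile 9-7-4-4 — falls from the nucleus.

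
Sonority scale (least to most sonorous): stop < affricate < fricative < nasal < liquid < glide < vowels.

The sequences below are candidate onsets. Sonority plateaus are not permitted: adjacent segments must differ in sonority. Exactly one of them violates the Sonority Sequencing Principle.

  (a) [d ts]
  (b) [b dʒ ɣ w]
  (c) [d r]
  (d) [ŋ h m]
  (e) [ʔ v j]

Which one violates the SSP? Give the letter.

d

(a) sonority 1-2: well-formed.
(b) sonority 1-2-3-6: well-formed.
(c) sonority 1-5: well-formed.
(d) sonority 4-3-4: ill-formed.
(e) sonority 1-3-6: well-formed.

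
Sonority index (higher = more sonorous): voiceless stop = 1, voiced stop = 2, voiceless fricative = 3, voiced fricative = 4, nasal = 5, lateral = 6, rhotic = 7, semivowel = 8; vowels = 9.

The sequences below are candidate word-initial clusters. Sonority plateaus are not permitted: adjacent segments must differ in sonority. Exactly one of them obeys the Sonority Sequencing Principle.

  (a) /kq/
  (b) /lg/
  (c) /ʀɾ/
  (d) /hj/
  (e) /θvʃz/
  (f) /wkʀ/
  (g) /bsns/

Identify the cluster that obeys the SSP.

d

(a) sonority 1-1: ill-formed.
(b) sonority 6-2: ill-formed.
(c) sonority 7-7: ill-formed.
(d) sonority 3-8: well-formed.
(e) sonority 3-4-3-4: ill-formed.
(f) sonority 8-1-7: ill-formed.
(g) sonority 2-3-5-3: ill-formed.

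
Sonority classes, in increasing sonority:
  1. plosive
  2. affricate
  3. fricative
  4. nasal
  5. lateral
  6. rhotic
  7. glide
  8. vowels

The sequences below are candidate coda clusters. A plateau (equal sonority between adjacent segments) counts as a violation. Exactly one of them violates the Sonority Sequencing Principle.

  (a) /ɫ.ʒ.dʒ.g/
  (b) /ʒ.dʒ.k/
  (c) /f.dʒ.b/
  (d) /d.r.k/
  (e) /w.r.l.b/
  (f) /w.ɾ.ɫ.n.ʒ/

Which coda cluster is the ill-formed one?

d

(a) sonority 5-3-2-1: well-formed.
(b) sonority 3-2-1: well-formed.
(c) sonority 3-2-1: well-formed.
(d) sonority 1-6-1: ill-formed.
(e) sonority 7-6-5-1: well-formed.
(f) sonority 7-6-5-4-3: well-formed.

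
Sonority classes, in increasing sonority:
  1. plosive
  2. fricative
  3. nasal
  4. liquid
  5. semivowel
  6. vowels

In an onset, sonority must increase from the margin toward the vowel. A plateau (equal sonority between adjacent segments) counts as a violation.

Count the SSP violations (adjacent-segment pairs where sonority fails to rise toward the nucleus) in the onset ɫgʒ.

/ɫ/ is a liquid (sonority 4).
/g/ is a plosive (sonority 1).
/ʒ/ is a fricative (sonority 2).
/ɫ/→/g/: 4→1 (does not rise) — violation.
/g/→/ʒ/: 1→2 (rises) — ok.

1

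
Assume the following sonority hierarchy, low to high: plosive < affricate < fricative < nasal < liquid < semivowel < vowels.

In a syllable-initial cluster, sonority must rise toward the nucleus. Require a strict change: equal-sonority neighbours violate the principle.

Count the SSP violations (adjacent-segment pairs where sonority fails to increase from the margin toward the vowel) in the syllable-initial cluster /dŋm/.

1

/d/ — plosive, sonority 1.
/ŋ/ — nasal, sonority 4.
/m/ — nasal, sonority 4.
/d/→/ŋ/: 1→4 (rises) — ok.
/ŋ/→/m/: 4→4 (plateau) — violation.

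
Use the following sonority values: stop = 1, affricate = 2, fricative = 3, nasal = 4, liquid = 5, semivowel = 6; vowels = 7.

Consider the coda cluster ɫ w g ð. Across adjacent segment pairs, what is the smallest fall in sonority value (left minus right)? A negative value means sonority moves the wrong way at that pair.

-2

/ɫ/ is a liquid (sonority 5).
/w/ is a semivowel (sonority 6).
/g/ is a stop (sonority 1).
/ð/ is a fricative (sonority 3).
/ɫ/→/w/: change -1.
/w/→/g/: change +5.
/g/→/ð/: change -2.
Minimum = -2.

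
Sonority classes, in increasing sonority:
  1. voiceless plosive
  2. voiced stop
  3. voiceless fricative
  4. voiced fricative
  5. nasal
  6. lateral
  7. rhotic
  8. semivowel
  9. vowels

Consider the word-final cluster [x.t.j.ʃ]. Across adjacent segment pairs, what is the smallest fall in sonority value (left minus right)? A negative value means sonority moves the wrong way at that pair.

/x/: voiceless fricative = 3.
/t/: voiceless plosive = 1.
/j/: semivowel = 8.
/ʃ/: voiceless fricative = 3.
/x/→/t/: change +2.
/t/→/j/: change -7.
/j/→/ʃ/: change +5.
Minimum = -7.

-7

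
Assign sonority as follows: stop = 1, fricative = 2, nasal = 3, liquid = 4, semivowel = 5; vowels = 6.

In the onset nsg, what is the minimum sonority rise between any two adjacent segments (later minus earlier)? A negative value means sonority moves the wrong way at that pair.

/n/ — nasal, sonority 3.
/s/ — fricative, sonority 2.
/g/ — stop, sonority 1.
/n/→/s/: change -1.
/s/→/g/: change -1.
Minimum = -1.

-1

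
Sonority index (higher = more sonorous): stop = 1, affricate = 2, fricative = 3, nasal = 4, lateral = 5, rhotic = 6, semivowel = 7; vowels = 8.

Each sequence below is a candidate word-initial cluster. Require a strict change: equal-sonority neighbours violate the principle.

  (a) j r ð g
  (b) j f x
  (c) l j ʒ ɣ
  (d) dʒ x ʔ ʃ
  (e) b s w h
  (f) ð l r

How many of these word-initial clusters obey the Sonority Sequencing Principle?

(a) sonority 7-6-3-1: ill-formed.
(b) sonority 7-3-3: ill-formed.
(c) sonority 5-7-3-3: ill-formed.
(d) sonority 2-3-1-3: ill-formed.
(e) sonority 1-3-7-3: ill-formed.
(f) sonority 3-5-6: well-formed.

1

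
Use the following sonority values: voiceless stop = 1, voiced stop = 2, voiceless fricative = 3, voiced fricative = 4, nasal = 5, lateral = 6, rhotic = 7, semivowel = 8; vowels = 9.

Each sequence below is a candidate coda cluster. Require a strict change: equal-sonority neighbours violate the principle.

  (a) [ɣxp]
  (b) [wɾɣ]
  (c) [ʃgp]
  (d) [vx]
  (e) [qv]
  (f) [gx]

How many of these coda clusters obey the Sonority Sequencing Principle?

(a) [ɣxp]: profile 4-3-1 — obeys.
(b) [wɾɣ]: profile 8-7-4 — obeys.
(c) [ʃgp]: profile 3-2-1 — obeys.
(d) [vx]: profile 4-3 — obeys.
(e) [qv]: profile 1-4 — violates.
(f) [gx]: profile 2-3 — violates.

4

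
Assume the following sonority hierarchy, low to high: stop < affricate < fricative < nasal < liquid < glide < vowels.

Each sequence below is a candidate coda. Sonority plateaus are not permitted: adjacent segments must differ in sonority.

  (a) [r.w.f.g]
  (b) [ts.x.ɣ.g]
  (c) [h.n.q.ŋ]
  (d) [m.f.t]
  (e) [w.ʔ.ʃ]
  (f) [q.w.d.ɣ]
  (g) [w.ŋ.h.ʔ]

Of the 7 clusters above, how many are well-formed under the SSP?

(a) sonority 5-6-3-1: ill-formed.
(b) sonority 2-3-3-1: ill-formed.
(c) sonority 3-4-1-4: ill-formed.
(d) sonority 4-3-1: well-formed.
(e) sonority 6-1-3: ill-formed.
(f) sonority 1-6-1-3: ill-formed.
(g) sonority 6-4-3-1: well-formed.

2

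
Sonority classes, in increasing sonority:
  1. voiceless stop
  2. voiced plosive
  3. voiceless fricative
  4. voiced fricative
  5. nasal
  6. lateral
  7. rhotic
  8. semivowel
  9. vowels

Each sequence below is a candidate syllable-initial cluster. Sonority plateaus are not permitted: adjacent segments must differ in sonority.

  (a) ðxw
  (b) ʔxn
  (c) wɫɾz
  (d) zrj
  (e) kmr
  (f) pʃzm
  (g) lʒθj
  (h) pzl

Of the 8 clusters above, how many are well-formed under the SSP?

5

(a) 4-3-8 → violates
(b) 1-3-5 → obeys
(c) 8-6-7-4 → violates
(d) 4-7-8 → obeys
(e) 1-5-7 → obeys
(f) 1-3-4-5 → obeys
(g) 6-4-3-8 → violates
(h) 1-4-6 → obeys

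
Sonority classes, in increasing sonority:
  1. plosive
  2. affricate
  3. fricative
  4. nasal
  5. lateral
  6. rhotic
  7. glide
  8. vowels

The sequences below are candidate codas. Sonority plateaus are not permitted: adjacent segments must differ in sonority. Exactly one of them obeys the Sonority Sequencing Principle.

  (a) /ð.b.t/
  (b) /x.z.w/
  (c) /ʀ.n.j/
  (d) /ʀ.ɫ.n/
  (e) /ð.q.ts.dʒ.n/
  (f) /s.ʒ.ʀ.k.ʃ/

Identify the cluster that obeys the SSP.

(a) /ð.b.t/: profile 3-1-1 — violates.
(b) /x.z.w/: profile 3-3-7 — violates.
(c) /ʀ.n.j/: profile 6-4-7 — violates.
(d) /ʀ.ɫ.n/: profile 6-5-4 — obeys.
(e) /ð.q.ts.dʒ.n/: profile 3-1-2-2-4 — violates.
(f) /s.ʒ.ʀ.k.ʃ/: profile 3-3-6-1-3 — violates.

d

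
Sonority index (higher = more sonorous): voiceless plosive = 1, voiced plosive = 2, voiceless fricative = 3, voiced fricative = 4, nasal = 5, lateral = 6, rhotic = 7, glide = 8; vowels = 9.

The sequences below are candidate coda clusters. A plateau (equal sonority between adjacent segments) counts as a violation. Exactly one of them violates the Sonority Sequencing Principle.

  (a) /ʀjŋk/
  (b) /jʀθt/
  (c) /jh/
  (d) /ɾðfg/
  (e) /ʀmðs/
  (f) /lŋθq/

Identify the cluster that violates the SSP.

(a) sonority 7-8-5-1: ill-formed.
(b) sonority 8-7-3-1: well-formed.
(c) sonority 8-3: well-formed.
(d) sonority 7-4-3-2: well-formed.
(e) sonority 7-5-4-3: well-formed.
(f) sonority 6-5-3-1: well-formed.

a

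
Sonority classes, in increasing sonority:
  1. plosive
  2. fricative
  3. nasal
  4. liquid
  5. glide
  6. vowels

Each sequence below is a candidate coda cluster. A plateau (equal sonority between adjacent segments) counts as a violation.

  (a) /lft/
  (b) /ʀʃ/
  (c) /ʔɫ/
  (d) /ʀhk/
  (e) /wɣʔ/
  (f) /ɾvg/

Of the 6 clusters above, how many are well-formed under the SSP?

5

(a) 4-2-1 → obeys
(b) 4-2 → obeys
(c) 1-4 → violates
(d) 4-2-1 → obeys
(e) 5-2-1 → obeys
(f) 4-2-1 → obeys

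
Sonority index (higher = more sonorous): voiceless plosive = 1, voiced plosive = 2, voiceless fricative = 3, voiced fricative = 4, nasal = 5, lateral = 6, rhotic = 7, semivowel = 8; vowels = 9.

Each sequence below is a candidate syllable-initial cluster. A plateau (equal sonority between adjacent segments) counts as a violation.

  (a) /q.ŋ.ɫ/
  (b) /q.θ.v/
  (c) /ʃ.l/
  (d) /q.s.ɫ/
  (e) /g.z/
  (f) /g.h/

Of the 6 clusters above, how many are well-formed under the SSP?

6

(a) /q.ŋ.ɫ/: profile 1-5-6 — obeys.
(b) /q.θ.v/: profile 1-3-4 — obeys.
(c) /ʃ.l/: profile 3-6 — obeys.
(d) /q.s.ɫ/: profile 1-3-6 — obeys.
(e) /g.z/: profile 2-4 — obeys.
(f) /g.h/: profile 2-3 — obeys.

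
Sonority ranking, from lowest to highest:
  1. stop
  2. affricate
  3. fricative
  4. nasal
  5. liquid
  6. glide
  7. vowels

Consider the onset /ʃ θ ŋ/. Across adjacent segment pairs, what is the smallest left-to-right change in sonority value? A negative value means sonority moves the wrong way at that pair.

/ʃ/ — fricative, sonority 3.
/θ/ — fricative, sonority 3.
/ŋ/ — nasal, sonority 4.
/ʃ/→/θ/: change +0.
/θ/→/ŋ/: change +1.
Minimum = 0.

0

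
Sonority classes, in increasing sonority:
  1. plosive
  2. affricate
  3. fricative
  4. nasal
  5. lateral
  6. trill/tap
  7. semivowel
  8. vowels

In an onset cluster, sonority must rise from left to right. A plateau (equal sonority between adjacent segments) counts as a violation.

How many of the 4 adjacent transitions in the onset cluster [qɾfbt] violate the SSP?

/q/: plosive = 1.
/ɾ/: trill/tap = 6.
/f/: fricative = 3.
/b/: plosive = 1.
/t/: plosive = 1.
/q/→/ɾ/: 1→6 (rises) — ok.
/ɾ/→/f/: 6→3 (does not rise) — violation.
/f/→/b/: 3→1 (does not rise) — violation.
/b/→/t/: 1→1 (plateau) — violation.

3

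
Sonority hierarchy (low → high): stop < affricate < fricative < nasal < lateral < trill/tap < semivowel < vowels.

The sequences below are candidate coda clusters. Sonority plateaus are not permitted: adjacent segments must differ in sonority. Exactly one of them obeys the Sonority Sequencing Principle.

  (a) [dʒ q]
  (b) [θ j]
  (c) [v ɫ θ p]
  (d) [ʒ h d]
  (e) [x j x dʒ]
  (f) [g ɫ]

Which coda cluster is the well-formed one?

a

(a) sonority 2-1: well-formed.
(b) sonority 3-7: ill-formed.
(c) sonority 3-5-3-1: ill-formed.
(d) sonority 3-3-1: ill-formed.
(e) sonority 3-7-3-2: ill-formed.
(f) sonority 1-5: ill-formed.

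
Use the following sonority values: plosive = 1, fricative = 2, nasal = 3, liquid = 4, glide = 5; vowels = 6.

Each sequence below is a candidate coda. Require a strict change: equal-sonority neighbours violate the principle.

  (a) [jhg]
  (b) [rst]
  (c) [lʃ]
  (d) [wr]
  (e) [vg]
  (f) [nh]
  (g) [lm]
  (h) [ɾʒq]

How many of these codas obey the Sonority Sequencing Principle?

8

(a) sonority 5-2-1: well-formed.
(b) sonority 4-2-1: well-formed.
(c) sonority 4-2: well-formed.
(d) sonority 5-4: well-formed.
(e) sonority 2-1: well-formed.
(f) sonority 3-2: well-formed.
(g) sonority 4-3: well-formed.
(h) sonority 4-2-1: well-formed.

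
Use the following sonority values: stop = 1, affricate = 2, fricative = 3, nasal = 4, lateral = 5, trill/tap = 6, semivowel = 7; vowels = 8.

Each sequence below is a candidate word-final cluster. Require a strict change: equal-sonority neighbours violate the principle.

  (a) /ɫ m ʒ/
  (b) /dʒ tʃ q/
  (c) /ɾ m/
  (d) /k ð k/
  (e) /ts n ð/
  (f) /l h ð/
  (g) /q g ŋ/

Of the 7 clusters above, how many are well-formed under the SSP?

(a) 5-4-3 → obeys
(b) 2-2-1 → violates
(c) 6-4 → obeys
(d) 1-3-1 → violates
(e) 2-4-3 → violates
(f) 5-3-3 → violates
(g) 1-1-4 → violates

2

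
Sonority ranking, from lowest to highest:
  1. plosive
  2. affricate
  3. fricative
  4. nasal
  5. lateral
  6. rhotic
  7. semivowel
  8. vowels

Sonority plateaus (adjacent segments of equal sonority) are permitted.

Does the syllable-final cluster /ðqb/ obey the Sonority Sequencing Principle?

/ð/: fricative = 3.
/q/: plosive = 1.
/b/: plosive = 1.
The profile 3-1-1 is non-increasing (plateaus allowed), so the syllable-final cluster satisfies the SSP.

yes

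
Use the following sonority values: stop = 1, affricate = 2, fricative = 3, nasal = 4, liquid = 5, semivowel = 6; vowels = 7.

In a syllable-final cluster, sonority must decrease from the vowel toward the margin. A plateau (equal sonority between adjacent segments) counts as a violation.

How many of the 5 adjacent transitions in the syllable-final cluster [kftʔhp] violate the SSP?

3

/k/ — stop, sonority 1.
/f/ — fricative, sonority 3.
/t/ — stop, sonority 1.
/ʔ/ — stop, sonority 1.
/h/ — fricative, sonority 3.
/p/ — stop, sonority 1.
/k/→/f/: 1→3 (does not fall) — violation.
/f/→/t/: 3→1 (falls) — ok.
/t/→/ʔ/: 1→1 (plateau) — violation.
/ʔ/→/h/: 1→3 (does not fall) — violation.
/h/→/p/: 3→1 (falls) — ok.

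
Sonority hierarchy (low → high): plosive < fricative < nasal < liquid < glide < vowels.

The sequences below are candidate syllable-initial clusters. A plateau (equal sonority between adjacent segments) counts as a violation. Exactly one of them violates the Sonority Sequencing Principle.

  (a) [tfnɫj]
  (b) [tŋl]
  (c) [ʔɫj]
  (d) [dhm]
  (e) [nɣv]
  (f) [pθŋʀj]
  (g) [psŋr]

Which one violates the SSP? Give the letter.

e

(a) [tfnɫj]: profile 1-2-3-4-5 — obeys.
(b) [tŋl]: profile 1-3-4 — obeys.
(c) [ʔɫj]: profile 1-4-5 — obeys.
(d) [dhm]: profile 1-2-3 — obeys.
(e) [nɣv]: profile 3-2-2 — violates.
(f) [pθŋʀj]: profile 1-2-3-4-5 — obeys.
(g) [psŋr]: profile 1-2-3-4 — obeys.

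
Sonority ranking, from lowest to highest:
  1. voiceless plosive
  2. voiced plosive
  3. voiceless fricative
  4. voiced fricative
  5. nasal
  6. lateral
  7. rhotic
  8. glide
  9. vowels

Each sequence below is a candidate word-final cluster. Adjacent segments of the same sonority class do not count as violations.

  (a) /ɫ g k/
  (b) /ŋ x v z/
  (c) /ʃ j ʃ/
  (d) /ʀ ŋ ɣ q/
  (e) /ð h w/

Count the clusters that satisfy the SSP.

2

(a) /ɫ g k/: profile 6-2-1 — obeys.
(b) /ŋ x v z/: profile 5-3-4-4 — violates.
(c) /ʃ j ʃ/: profile 3-8-3 — violates.
(d) /ʀ ŋ ɣ q/: profile 7-5-4-1 — obeys.
(e) /ð h w/: profile 4-3-8 — violates.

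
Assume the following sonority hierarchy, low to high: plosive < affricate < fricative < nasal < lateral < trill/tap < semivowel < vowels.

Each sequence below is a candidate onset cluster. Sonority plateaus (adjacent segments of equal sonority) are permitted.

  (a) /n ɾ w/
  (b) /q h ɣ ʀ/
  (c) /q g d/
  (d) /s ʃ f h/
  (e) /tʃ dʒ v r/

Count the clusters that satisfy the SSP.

(a) 4-6-7 → obeys
(b) 1-3-3-6 → obeys
(c) 1-1-1 → obeys
(d) 3-3-3-3 → obeys
(e) 2-2-3-6 → obeys

5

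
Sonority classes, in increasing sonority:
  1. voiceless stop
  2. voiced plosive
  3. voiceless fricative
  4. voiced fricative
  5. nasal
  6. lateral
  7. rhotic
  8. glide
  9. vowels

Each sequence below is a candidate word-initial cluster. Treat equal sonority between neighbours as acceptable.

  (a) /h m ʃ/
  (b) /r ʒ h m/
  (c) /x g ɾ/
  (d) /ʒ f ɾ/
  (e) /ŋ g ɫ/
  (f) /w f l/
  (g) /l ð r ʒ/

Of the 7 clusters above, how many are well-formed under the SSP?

(a) 3-5-3 → violates
(b) 7-4-3-5 → violates
(c) 3-2-7 → violates
(d) 4-3-7 → violates
(e) 5-2-6 → violates
(f) 8-3-6 → violates
(g) 6-4-7-4 → violates

0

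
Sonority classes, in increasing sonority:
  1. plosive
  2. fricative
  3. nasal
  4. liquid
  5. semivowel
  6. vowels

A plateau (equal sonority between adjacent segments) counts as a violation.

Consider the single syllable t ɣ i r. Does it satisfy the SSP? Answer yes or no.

Onset: /t/ is a plosive (sonority 1), /ɣ/ is a fricative (sonority 2); then the nucleus /i/ (sonority 6).
Onset profile 1-2-6 — rises to the nucleus.
Coda: /r/ is a liquid (sonority 4).
Coda profile 6-4 — falls from the nucleus.

yes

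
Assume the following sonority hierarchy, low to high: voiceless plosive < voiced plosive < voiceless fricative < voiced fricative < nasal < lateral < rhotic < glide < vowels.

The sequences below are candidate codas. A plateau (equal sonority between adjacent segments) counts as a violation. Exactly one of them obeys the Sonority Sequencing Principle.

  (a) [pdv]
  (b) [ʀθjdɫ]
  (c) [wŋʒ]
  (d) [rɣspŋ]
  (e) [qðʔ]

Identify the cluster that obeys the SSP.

c

(a) sonority 1-2-4: ill-formed.
(b) sonority 7-3-8-2-6: ill-formed.
(c) sonority 8-5-4: well-formed.
(d) sonority 7-4-3-1-5: ill-formed.
(e) sonority 1-4-1: ill-formed.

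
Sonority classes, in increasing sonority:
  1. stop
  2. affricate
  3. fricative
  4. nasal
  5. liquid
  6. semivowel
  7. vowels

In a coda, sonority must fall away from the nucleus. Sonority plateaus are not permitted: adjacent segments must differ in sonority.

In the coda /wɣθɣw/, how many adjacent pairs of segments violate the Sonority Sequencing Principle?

/w/ — semivowel, sonority 6.
/ɣ/ — fricative, sonority 3.
/θ/ — fricative, sonority 3.
/ɣ/ — fricative, sonority 3.
/w/ — semivowel, sonority 6.
/w/→/ɣ/: 6→3 (falls) — ok.
/ɣ/→/θ/: 3→3 (plateau) — violation.
/θ/→/ɣ/: 3→3 (plateau) — violation.
/ɣ/→/w/: 3→6 (does not fall) — violation.

3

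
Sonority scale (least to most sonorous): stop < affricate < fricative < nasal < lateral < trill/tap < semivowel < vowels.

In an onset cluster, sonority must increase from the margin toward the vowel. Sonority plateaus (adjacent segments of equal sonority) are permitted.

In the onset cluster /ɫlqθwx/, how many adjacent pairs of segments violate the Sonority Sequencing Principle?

2

/ɫ/ — lateral, sonority 5.
/l/ — lateral, sonority 5.
/q/ — stop, sonority 1.
/θ/ — fricative, sonority 3.
/w/ — semivowel, sonority 7.
/x/ — fricative, sonority 3.
/ɫ/→/l/: 5→5 (plateau, allowed) — ok.
/l/→/q/: 5→1 (does not rise) — violation.
/q/→/θ/: 1→3 (rises) — ok.
/θ/→/w/: 3→7 (rises) — ok.
/w/→/x/: 7→3 (does not rise) — violation.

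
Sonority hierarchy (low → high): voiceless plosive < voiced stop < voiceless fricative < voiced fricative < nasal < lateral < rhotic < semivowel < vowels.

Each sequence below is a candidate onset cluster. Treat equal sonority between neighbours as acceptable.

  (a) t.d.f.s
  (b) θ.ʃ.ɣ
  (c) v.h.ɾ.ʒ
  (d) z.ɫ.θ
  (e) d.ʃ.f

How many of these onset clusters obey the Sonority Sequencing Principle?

3

(a) t.d.f.s: profile 1-2-3-3 — obeys.
(b) θ.ʃ.ɣ: profile 3-3-4 — obeys.
(c) v.h.ɾ.ʒ: profile 4-3-7-4 — violates.
(d) z.ɫ.θ: profile 4-6-3 — violates.
(e) d.ʃ.f: profile 2-3-3 — obeys.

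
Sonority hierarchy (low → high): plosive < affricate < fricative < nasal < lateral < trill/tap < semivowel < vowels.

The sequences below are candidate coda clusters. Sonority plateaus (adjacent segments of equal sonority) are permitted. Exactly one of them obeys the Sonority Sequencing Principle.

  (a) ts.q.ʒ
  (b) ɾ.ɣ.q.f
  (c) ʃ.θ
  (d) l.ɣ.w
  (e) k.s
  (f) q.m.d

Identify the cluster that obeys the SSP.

(a) sonority 2-1-3: ill-formed.
(b) sonority 6-3-1-3: ill-formed.
(c) sonority 3-3: well-formed.
(d) sonority 5-3-7: ill-formed.
(e) sonority 1-3: ill-formed.
(f) sonority 1-4-1: ill-formed.

c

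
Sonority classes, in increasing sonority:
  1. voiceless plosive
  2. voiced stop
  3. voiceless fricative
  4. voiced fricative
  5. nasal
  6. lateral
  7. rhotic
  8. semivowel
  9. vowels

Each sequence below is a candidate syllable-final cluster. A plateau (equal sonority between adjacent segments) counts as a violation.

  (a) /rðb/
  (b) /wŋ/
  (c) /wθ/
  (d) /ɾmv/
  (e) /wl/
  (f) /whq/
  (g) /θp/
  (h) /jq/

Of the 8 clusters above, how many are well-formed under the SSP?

8

(a) sonority 7-4-2: well-formed.
(b) sonority 8-5: well-formed.
(c) sonority 8-3: well-formed.
(d) sonority 7-5-4: well-formed.
(e) sonority 8-6: well-formed.
(f) sonority 8-3-1: well-formed.
(g) sonority 3-1: well-formed.
(h) sonority 8-1: well-formed.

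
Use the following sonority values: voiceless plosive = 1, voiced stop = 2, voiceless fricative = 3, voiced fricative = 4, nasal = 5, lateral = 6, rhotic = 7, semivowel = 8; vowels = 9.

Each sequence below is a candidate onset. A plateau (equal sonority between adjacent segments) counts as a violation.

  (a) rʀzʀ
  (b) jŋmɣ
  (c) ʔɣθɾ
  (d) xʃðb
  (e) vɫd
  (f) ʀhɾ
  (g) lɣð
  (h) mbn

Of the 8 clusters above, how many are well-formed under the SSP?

0

(a) rʀzʀ: profile 7-7-4-7 — violates.
(b) jŋmɣ: profile 8-5-5-4 — violates.
(c) ʔɣθɾ: profile 1-4-3-7 — violates.
(d) xʃðb: profile 3-3-4-2 — violates.
(e) vɫd: profile 4-6-2 — violates.
(f) ʀhɾ: profile 7-3-7 — violates.
(g) lɣð: profile 6-4-4 — violates.
(h) mbn: profile 5-2-5 — violates.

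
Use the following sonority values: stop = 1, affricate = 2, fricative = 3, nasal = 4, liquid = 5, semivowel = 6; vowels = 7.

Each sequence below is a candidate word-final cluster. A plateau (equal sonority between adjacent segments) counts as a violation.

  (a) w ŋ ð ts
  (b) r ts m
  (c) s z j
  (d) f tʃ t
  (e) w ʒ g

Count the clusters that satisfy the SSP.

3

(a) sonority 6-4-3-2: well-formed.
(b) sonority 5-2-4: ill-formed.
(c) sonority 3-3-6: ill-formed.
(d) sonority 3-2-1: well-formed.
(e) sonority 6-3-1: well-formed.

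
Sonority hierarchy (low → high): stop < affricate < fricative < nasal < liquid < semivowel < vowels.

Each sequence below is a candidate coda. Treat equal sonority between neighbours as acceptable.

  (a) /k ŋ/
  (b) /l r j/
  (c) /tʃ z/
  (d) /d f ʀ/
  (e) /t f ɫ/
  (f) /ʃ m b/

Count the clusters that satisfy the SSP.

0

(a) sonority 1-4: ill-formed.
(b) sonority 5-5-6: ill-formed.
(c) sonority 2-3: ill-formed.
(d) sonority 1-3-5: ill-formed.
(e) sonority 1-3-5: ill-formed.
(f) sonority 3-4-1: ill-formed.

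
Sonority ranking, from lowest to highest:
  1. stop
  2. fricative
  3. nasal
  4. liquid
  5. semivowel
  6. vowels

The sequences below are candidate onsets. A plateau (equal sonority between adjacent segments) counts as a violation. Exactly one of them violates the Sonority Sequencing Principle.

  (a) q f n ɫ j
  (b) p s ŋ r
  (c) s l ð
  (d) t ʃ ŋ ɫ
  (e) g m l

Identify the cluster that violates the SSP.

c

(a) q f n ɫ j: profile 1-2-3-4-5 — obeys.
(b) p s ŋ r: profile 1-2-3-4 — obeys.
(c) s l ð: profile 2-4-2 — violates.
(d) t ʃ ŋ ɫ: profile 1-2-3-4 — obeys.
(e) g m l: profile 1-3-4 — obeys.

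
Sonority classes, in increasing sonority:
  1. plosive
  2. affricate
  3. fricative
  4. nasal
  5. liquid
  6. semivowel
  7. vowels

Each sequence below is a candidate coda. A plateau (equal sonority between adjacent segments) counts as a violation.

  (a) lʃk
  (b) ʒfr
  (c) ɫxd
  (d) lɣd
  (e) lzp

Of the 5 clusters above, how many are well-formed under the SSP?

4

(a) 5-3-1 → obeys
(b) 3-3-5 → violates
(c) 5-3-1 → obeys
(d) 5-3-1 → obeys
(e) 5-3-1 → obeys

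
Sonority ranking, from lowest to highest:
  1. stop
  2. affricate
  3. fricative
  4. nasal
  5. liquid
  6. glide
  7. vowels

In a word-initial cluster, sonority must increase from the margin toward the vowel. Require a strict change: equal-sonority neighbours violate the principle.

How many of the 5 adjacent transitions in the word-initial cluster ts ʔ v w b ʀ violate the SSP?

/ts/ — affricate, sonority 2.
/ʔ/ — stop, sonority 1.
/v/ — fricative, sonority 3.
/w/ — glide, sonority 6.
/b/ — stop, sonority 1.
/ʀ/ — liquid, sonority 5.
/ts/→/ʔ/: 2→1 (does not rise) — violation.
/ʔ/→/v/: 1→3 (rises) — ok.
/v/→/w/: 3→6 (rises) — ok.
/w/→/b/: 6→1 (does not rise) — violation.
/b/→/ʀ/: 1→5 (rises) — ok.

2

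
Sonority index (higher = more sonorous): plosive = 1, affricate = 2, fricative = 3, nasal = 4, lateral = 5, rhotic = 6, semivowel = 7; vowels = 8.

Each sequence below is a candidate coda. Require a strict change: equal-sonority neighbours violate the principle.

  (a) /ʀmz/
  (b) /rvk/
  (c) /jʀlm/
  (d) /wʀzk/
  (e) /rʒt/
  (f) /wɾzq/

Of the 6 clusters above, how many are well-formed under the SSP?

6

(a) /ʀmz/: profile 6-4-3 — obeys.
(b) /rvk/: profile 6-3-1 — obeys.
(c) /jʀlm/: profile 7-6-5-4 — obeys.
(d) /wʀzk/: profile 7-6-3-1 — obeys.
(e) /rʒt/: profile 6-3-1 — obeys.
(f) /wɾzq/: profile 7-6-3-1 — obeys.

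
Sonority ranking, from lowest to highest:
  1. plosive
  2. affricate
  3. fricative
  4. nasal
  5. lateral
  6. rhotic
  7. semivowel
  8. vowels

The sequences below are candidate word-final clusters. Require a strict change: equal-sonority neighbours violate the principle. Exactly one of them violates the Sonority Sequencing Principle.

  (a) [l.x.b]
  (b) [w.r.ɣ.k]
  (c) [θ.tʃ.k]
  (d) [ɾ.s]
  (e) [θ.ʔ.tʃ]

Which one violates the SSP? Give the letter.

e

(a) sonority 5-3-1: well-formed.
(b) sonority 7-6-3-1: well-formed.
(c) sonority 3-2-1: well-formed.
(d) sonority 6-3: well-formed.
(e) sonority 3-1-2: ill-formed.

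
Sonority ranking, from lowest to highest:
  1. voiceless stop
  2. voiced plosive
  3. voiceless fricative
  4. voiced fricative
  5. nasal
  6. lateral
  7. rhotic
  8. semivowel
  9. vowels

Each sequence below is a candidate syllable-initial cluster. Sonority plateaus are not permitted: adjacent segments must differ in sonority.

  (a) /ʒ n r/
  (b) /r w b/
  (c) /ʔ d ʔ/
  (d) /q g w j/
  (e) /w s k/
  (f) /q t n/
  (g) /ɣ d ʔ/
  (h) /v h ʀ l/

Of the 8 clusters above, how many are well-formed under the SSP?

1

(a) 4-5-7 → obeys
(b) 7-8-2 → violates
(c) 1-2-1 → violates
(d) 1-2-8-8 → violates
(e) 8-3-1 → violates
(f) 1-1-5 → violates
(g) 4-2-1 → violates
(h) 4-3-7-6 → violates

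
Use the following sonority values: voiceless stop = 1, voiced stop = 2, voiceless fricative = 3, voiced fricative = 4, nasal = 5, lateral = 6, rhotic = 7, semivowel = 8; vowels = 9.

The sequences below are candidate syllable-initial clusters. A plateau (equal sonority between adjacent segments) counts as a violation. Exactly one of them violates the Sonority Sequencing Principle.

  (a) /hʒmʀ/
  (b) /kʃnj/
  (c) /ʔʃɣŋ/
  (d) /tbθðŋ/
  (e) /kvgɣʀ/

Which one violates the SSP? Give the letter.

e

(a) sonority 3-4-5-7: well-formed.
(b) sonority 1-3-5-8: well-formed.
(c) sonority 1-3-4-5: well-formed.
(d) sonority 1-2-3-4-5: well-formed.
(e) sonority 1-4-2-4-7: ill-formed.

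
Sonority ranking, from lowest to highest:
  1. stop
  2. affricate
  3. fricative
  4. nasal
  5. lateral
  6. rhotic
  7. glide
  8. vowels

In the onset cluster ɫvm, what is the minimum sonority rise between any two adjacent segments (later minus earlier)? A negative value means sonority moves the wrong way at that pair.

/ɫ/ is a lateral (sonority 5).
/v/ is a fricative (sonority 3).
/m/ is a nasal (sonority 4).
/ɫ/→/v/: change -2.
/v/→/m/: change +1.
Minimum = -2.

-2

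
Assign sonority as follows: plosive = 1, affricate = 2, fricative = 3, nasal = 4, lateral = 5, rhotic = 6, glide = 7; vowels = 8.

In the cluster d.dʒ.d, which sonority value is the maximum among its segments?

2

/d/ — plosive, sonority 1.
/dʒ/ — affricate, sonority 2.
/d/ — plosive, sonority 1.
The maximum is 2.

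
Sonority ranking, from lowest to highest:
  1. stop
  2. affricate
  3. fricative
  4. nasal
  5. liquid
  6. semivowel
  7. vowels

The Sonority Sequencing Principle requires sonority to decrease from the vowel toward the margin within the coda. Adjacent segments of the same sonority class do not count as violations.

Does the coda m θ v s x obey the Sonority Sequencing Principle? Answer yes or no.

yes

/m/ is a nasal (sonority 4).
/θ/ is a fricative (sonority 3).
/v/ is a fricative (sonority 3).
/s/ is a fricative (sonority 3).
/x/ is a fricative (sonority 3).
The profile 4-3-3-3-3 is non-increasing (plateaus allowed), so the coda satisfies the SSP.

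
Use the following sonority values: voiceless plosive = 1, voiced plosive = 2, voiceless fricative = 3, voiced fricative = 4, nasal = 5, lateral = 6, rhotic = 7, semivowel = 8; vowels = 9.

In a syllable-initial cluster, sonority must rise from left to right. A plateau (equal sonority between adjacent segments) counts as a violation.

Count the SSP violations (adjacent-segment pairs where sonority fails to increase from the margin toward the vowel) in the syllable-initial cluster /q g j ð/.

/q/ — voiceless plosive, sonority 1.
/g/ — voiced plosive, sonority 2.
/j/ — semivowel, sonority 8.
/ð/ — voiced fricative, sonority 4.
/q/→/g/: 1→2 (rises) — ok.
/g/→/j/: 2→8 (rises) — ok.
/j/→/ð/: 8→4 (does not rise) — violation.

1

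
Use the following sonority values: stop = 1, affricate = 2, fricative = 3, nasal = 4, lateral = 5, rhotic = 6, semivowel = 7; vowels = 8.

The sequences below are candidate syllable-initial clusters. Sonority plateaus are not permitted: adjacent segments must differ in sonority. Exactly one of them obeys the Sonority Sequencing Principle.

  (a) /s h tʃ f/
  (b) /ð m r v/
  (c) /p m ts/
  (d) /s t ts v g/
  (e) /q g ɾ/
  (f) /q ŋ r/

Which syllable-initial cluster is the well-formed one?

f

(a) /s h tʃ f/: profile 3-3-2-3 — violates.
(b) /ð m r v/: profile 3-4-6-3 — violates.
(c) /p m ts/: profile 1-4-2 — violates.
(d) /s t ts v g/: profile 3-1-2-3-1 — violates.
(e) /q g ɾ/: profile 1-1-6 — violates.
(f) /q ŋ r/: profile 1-4-6 — obeys.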